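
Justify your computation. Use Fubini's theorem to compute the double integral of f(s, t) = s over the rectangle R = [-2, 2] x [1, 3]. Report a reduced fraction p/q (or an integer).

f(s, t) is a tensor product of a function of s and a function of t, and both factors are bounded continuous (hence Lebesgue integrable) on the rectangle, so Fubini's theorem applies:
  integral_R f d(m x m) = (integral_a1^b1 s ds) * (integral_a2^b2 1 dt).
Inner integral in s: integral_{-2}^{2} s ds = (2^2 - (-2)^2)/2
  = 0.
Inner integral in t: integral_{1}^{3} 1 dt = (3^1 - 1^1)/1
  = 2.
Product: (0) * (2) = 0.

0


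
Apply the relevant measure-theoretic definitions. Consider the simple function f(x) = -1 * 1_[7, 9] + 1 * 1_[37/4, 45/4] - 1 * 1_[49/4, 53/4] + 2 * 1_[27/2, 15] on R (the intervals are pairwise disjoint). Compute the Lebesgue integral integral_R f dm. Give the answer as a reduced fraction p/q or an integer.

For a simple function f = sum_i c_i * 1_{A_i} with disjoint A_i,
  integral f dm = sum_i c_i * m(A_i).
Lengths of the A_i:
  m(A_1) = 9 - 7 = 2.
  m(A_2) = 45/4 - 37/4 = 2.
  m(A_3) = 53/4 - 49/4 = 1.
  m(A_4) = 15 - 27/2 = 3/2.
Contributions c_i * m(A_i):
  (-1) * (2) = -2.
  (1) * (2) = 2.
  (-1) * (1) = -1.
  (2) * (3/2) = 3.
Total: -2 + 2 - 1 + 3 = 2.

2


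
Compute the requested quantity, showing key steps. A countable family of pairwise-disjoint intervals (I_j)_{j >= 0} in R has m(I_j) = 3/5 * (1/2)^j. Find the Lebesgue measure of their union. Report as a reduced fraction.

By countable additivity of the Lebesgue measure on pairwise disjoint measurable sets,
  m(union_{j >= 0} I_j) = sum_{j >= 0} m(I_j) = sum_{j >= 0} a * r^j,
  with a = 3/5 and r = 1/2.
Since 0 < r = 1/2 < 1, the geometric series converges:
  sum_{j >= 0} a * r^j = a / (1 - r).
  = 3/5 / (1 - 1/2)
  = 3/5 / (1/2)
  = 6/5.

6/5


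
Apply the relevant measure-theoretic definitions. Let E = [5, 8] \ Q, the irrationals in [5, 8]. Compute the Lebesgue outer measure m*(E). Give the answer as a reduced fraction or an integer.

The interval I = [5, 8] has m(I) = 8 - 5 = 3 (endpoints are measure-zero, so open/closed/half-open agree). Write I = (I cap Q) u (I \ Q). The rationals in I are countable, so m*(I cap Q) = 0 (cover each rational by intervals whose total length is arbitrarily small). By countable subadditivity m*(I) <= m*(I cap Q) + m*(I \ Q), hence m*(I \ Q) >= m(I) = 3. The reverse inequality m*(I \ Q) <= m*(I) = 3 is trivial since (I \ Q) is a subset of I. Therefore m*(I \ Q) = 3.

3


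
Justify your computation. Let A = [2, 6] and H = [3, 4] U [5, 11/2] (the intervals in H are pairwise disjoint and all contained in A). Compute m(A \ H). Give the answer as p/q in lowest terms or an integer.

The ambient interval has length m(A) = 6 - 2 = 4.
Since the holes are disjoint and sit inside A, by finite additivity
  m(H) = sum_i (b_i - a_i), and m(A \ H) = m(A) - m(H).
Computing the hole measures:
  m(H_1) = 4 - 3 = 1.
  m(H_2) = 11/2 - 5 = 1/2.
Summed: m(H) = 1 + 1/2 = 3/2.
So m(A \ H) = 4 - 3/2 = 5/2.

5/2


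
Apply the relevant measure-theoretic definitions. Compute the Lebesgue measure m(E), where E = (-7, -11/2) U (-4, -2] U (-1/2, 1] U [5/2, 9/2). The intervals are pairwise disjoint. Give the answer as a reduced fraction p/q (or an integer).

For pairwise disjoint intervals, m(union_i I_i) = sum_i m(I_i),
and m is invariant under swapping open/closed endpoints (single points have measure 0).
So m(E) = sum_i (b_i - a_i).
  I_1 has length -11/2 - (-7) = 3/2.
  I_2 has length -2 - (-4) = 2.
  I_3 has length 1 - (-1/2) = 3/2.
  I_4 has length 9/2 - 5/2 = 2.
Summing:
  m(E) = 3/2 + 2 + 3/2 + 2 = 7.

7


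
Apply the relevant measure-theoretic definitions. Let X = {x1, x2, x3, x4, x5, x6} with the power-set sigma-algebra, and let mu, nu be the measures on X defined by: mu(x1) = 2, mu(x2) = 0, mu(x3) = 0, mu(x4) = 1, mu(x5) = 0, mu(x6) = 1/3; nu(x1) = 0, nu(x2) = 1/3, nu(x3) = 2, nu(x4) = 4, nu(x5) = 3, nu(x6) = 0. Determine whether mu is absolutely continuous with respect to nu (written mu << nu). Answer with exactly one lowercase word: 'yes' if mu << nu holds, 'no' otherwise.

mu << nu means: every nu-null measurable set is also mu-null; equivalently, for every atom x, if nu({x}) = 0 then mu({x}) = 0.
Checking each atom:
  x1: nu = 0, mu = 2 > 0 -> violates mu << nu.
  x2: nu = 1/3 > 0 -> no constraint.
  x3: nu = 2 > 0 -> no constraint.
  x4: nu = 4 > 0 -> no constraint.
  x5: nu = 3 > 0 -> no constraint.
  x6: nu = 0, mu = 1/3 > 0 -> violates mu << nu.
The atom(s) x1, x6 violate the condition (nu = 0 but mu > 0). Therefore mu is NOT absolutely continuous w.r.t. nu.

no


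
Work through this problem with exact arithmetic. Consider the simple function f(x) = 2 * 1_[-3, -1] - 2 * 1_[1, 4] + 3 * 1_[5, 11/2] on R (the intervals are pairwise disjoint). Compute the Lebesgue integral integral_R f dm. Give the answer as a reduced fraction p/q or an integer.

For a simple function f = sum_i c_i * 1_{A_i} with disjoint A_i,
  integral f dm = sum_i c_i * m(A_i).
Lengths of the A_i:
  m(A_1) = -1 - (-3) = 2.
  m(A_2) = 4 - 1 = 3.
  m(A_3) = 11/2 - 5 = 1/2.
Contributions c_i * m(A_i):
  (2) * (2) = 4.
  (-2) * (3) = -6.
  (3) * (1/2) = 3/2.
Total: 4 - 6 + 3/2 = -1/2.

-1/2


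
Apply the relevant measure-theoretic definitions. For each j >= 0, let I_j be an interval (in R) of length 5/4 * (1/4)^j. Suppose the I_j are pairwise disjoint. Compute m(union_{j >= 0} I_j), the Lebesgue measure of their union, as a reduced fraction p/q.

By countable additivity of the Lebesgue measure on pairwise disjoint measurable sets,
  m(union_{j >= 0} I_j) = sum_{j >= 0} m(I_j) = sum_{j >= 0} a * r^j,
  with a = 5/4 and r = 1/4.
Since 0 < r = 1/4 < 1, the geometric series converges:
  sum_{j >= 0} a * r^j = a / (1 - r).
  = 5/4 / (1 - 1/4)
  = 5/4 / (3/4)
  = 5/3.

5/3


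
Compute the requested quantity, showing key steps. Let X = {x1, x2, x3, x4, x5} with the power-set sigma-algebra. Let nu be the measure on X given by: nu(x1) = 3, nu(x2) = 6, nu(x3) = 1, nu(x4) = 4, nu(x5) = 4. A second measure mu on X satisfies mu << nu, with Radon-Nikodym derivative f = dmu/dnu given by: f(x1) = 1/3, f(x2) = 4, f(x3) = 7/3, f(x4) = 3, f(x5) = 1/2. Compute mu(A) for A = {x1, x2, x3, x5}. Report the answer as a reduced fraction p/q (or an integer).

By the defining property of the Radon-Nikodym derivative, for every measurable set A,
  mu(A) = integral_A f dnu.
Since nu is a discrete measure concentrated on the atoms of X, the integral over A reduces to the sum
  mu(A) = sum_{x in A} f(x) * nu({x}).
Computing each term:
  x1: f(x1) * nu(x1) = 1/3 * 3 = 1.
  x2: f(x2) * nu(x2) = 4 * 6 = 24.
  x3: f(x3) * nu(x3) = 7/3 * 1 = 7/3.
  x5: f(x5) * nu(x5) = 1/2 * 4 = 2.
Summing: mu(A) = 1 + 24 + 7/3 + 2 = 88/3.

88/3


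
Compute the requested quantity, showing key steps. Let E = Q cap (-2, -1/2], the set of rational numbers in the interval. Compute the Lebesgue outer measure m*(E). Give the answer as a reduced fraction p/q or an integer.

Q cap (-2, -1/2] is countable; list its elements as q_1, q_2, ... . Fix eps > 0 and cover the k-th point by an interval of length eps * 2^(-k). The cover has total length eps * sum_{k>=1} 2^(-k) = eps, so by definition of outer measure m*(Q cap (-2, -1/2]) <= eps. Since eps was arbitrary and m* >= 0, the outer measure is 0.

0


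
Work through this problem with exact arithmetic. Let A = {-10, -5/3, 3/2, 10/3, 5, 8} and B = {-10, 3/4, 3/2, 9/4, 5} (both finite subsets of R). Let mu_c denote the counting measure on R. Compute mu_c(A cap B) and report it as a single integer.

Counting measure on a finite set equals cardinality. mu_c(A cap B) = |A cap B| (elements appearing in both).
Enumerating the elements of A that also lie in B gives 3 element(s).
So mu_c(A cap B) = 3.

3


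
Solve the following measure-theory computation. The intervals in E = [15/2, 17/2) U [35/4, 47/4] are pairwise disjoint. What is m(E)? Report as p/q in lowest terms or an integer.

For pairwise disjoint intervals, m(union_i I_i) = sum_i m(I_i),
and m is invariant under swapping open/closed endpoints (single points have measure 0).
So m(E) = sum_i (b_i - a_i).
  I_1 has length 17/2 - 15/2 = 1.
  I_2 has length 47/4 - 35/4 = 3.
Summing:
  m(E) = 1 + 3 = 4.

4


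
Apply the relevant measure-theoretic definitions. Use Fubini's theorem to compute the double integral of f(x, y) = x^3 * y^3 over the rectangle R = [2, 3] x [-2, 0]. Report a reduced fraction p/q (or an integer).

f(x, y) is a tensor product of a function of x and a function of y, and both factors are bounded continuous (hence Lebesgue integrable) on the rectangle, so Fubini's theorem applies:
  integral_R f d(m x m) = (integral_a1^b1 x^3 dx) * (integral_a2^b2 y^3 dy).
Inner integral in x: integral_{2}^{3} x^3 dx = (3^4 - 2^4)/4
  = 65/4.
Inner integral in y: integral_{-2}^{0} y^3 dy = (0^4 - (-2)^4)/4
  = -4.
Product: (65/4) * (-4) = -65.

-65


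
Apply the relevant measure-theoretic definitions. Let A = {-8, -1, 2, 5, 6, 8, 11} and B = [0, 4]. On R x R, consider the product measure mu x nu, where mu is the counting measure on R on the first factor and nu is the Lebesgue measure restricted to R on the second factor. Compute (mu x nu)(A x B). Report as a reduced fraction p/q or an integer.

For a measurable rectangle A x B, the product measure satisfies
  (mu x nu)(A x B) = mu(A) * nu(B).
  mu(A) = 7.
  nu(B) = 4.
  (mu x nu)(A x B) = 7 * 4 = 28.

28


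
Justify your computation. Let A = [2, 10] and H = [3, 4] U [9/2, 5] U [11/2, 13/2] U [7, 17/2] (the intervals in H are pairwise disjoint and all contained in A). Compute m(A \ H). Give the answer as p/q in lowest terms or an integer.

The ambient interval has length m(A) = 10 - 2 = 8.
Since the holes are disjoint and sit inside A, by finite additivity
  m(H) = sum_i (b_i - a_i), and m(A \ H) = m(A) - m(H).
Computing the hole measures:
  m(H_1) = 4 - 3 = 1.
  m(H_2) = 5 - 9/2 = 1/2.
  m(H_3) = 13/2 - 11/2 = 1.
  m(H_4) = 17/2 - 7 = 3/2.
Summed: m(H) = 1 + 1/2 + 1 + 3/2 = 4.
So m(A \ H) = 8 - 4 = 4.

4


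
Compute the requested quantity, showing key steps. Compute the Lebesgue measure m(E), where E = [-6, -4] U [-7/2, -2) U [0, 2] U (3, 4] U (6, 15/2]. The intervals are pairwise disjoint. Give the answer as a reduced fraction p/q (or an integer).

For pairwise disjoint intervals, m(union_i I_i) = sum_i m(I_i),
and m is invariant under swapping open/closed endpoints (single points have measure 0).
So m(E) = sum_i (b_i - a_i).
  I_1 has length -4 - (-6) = 2.
  I_2 has length -2 - (-7/2) = 3/2.
  I_3 has length 2 - 0 = 2.
  I_4 has length 4 - 3 = 1.
  I_5 has length 15/2 - 6 = 3/2.
Summing:
  m(E) = 2 + 3/2 + 2 + 1 + 3/2 = 8.

8


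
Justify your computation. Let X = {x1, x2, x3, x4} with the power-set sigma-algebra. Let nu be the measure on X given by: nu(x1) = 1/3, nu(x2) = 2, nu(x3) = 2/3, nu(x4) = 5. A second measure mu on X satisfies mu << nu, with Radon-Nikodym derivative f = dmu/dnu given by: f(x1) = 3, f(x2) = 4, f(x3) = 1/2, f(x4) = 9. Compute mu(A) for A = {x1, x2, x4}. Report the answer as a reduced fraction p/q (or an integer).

By the defining property of the Radon-Nikodym derivative, for every measurable set A,
  mu(A) = integral_A f dnu.
Since nu is a discrete measure concentrated on the atoms of X, the integral over A reduces to the sum
  mu(A) = sum_{x in A} f(x) * nu({x}).
Computing each term:
  x1: f(x1) * nu(x1) = 3 * 1/3 = 1.
  x2: f(x2) * nu(x2) = 4 * 2 = 8.
  x4: f(x4) * nu(x4) = 9 * 5 = 45.
Summing: mu(A) = 1 + 8 + 45 = 54.

54


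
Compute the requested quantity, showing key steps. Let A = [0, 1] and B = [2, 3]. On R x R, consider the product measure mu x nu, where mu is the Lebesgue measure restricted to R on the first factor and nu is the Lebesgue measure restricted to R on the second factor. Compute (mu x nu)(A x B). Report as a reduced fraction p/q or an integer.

For a measurable rectangle A x B, the product measure satisfies
  (mu x nu)(A x B) = mu(A) * nu(B).
  mu(A) = 1.
  nu(B) = 1.
  (mu x nu)(A x B) = 1 * 1 = 1.

1


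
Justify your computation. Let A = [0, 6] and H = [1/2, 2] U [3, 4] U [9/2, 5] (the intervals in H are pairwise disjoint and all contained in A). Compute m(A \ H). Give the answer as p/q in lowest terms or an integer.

The ambient interval has length m(A) = 6 - 0 = 6.
Since the holes are disjoint and sit inside A, by finite additivity
  m(H) = sum_i (b_i - a_i), and m(A \ H) = m(A) - m(H).
Computing the hole measures:
  m(H_1) = 2 - 1/2 = 3/2.
  m(H_2) = 4 - 3 = 1.
  m(H_3) = 5 - 9/2 = 1/2.
Summed: m(H) = 3/2 + 1 + 1/2 = 3.
So m(A \ H) = 6 - 3 = 3.

3


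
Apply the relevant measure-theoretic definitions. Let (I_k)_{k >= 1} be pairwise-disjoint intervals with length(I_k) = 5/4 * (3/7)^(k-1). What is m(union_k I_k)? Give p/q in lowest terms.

By countable additivity of the Lebesgue measure on pairwise disjoint measurable sets,
  m(union_{k >= 1} I_k) = sum_{k >= 1} m(I_k) = sum_{k >= 1} a * r^(k-1),
  with a = 5/4 and r = 3/7.
Since 0 < r = 3/7 < 1, the geometric series converges:
  sum_{k >= 1} a * r^(k-1) = a / (1 - r).
  = 5/4 / (1 - 3/7)
  = 5/4 / (4/7)
  = 35/16.

35/16


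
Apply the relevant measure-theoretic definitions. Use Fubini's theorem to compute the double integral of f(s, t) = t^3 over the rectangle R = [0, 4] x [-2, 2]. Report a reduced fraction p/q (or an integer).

f(s, t) is a tensor product of a function of s and a function of t, and both factors are bounded continuous (hence Lebesgue integrable) on the rectangle, so Fubini's theorem applies:
  integral_R f d(m x m) = (integral_a1^b1 1 ds) * (integral_a2^b2 t^3 dt).
Inner integral in s: integral_{0}^{4} 1 ds = (4^1 - 0^1)/1
  = 4.
Inner integral in t: integral_{-2}^{2} t^3 dt = (2^4 - (-2)^4)/4
  = 0.
Product: (4) * (0) = 0.

0


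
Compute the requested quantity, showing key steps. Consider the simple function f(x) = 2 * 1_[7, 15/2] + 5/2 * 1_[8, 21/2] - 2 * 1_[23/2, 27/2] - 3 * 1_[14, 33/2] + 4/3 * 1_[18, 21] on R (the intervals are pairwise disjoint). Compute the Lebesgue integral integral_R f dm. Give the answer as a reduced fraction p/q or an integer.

For a simple function f = sum_i c_i * 1_{A_i} with disjoint A_i,
  integral f dm = sum_i c_i * m(A_i).
Lengths of the A_i:
  m(A_1) = 15/2 - 7 = 1/2.
  m(A_2) = 21/2 - 8 = 5/2.
  m(A_3) = 27/2 - 23/2 = 2.
  m(A_4) = 33/2 - 14 = 5/2.
  m(A_5) = 21 - 18 = 3.
Contributions c_i * m(A_i):
  (2) * (1/2) = 1.
  (5/2) * (5/2) = 25/4.
  (-2) * (2) = -4.
  (-3) * (5/2) = -15/2.
  (4/3) * (3) = 4.
Total: 1 + 25/4 - 4 - 15/2 + 4 = -1/4.

-1/4


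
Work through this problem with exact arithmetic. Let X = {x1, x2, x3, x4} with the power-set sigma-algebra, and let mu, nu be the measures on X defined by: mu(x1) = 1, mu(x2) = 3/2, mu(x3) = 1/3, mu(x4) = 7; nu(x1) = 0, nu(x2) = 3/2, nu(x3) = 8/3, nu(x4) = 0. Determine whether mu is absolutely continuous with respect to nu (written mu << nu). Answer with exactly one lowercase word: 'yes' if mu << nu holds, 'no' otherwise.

mu << nu means: every nu-null measurable set is also mu-null; equivalently, for every atom x, if nu({x}) = 0 then mu({x}) = 0.
Checking each atom:
  x1: nu = 0, mu = 1 > 0 -> violates mu << nu.
  x2: nu = 3/2 > 0 -> no constraint.
  x3: nu = 8/3 > 0 -> no constraint.
  x4: nu = 0, mu = 7 > 0 -> violates mu << nu.
The atom(s) x1, x4 violate the condition (nu = 0 but mu > 0). Therefore mu is NOT absolutely continuous w.r.t. nu.

no


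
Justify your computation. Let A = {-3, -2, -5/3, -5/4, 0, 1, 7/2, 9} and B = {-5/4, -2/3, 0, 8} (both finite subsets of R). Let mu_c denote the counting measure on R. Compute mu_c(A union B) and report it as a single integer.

Counting measure on a finite set equals cardinality. By inclusion-exclusion, |A union B| = |A| + |B| - |A cap B|.
|A| = 8, |B| = 4, |A cap B| = 2.
So mu_c(A union B) = 8 + 4 - 2 = 10.

10


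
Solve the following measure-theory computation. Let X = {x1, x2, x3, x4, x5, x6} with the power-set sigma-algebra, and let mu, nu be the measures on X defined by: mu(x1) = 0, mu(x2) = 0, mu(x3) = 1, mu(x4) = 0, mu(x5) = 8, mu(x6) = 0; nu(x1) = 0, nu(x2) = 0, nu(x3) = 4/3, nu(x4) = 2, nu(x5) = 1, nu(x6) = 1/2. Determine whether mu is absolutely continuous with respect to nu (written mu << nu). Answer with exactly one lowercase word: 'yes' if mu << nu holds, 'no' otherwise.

mu << nu means: every nu-null measurable set is also mu-null; equivalently, for every atom x, if nu({x}) = 0 then mu({x}) = 0.
Checking each atom:
  x1: nu = 0, mu = 0 -> consistent with mu << nu.
  x2: nu = 0, mu = 0 -> consistent with mu << nu.
  x3: nu = 4/3 > 0 -> no constraint.
  x4: nu = 2 > 0 -> no constraint.
  x5: nu = 1 > 0 -> no constraint.
  x6: nu = 1/2 > 0 -> no constraint.
No atom violates the condition. Therefore mu << nu.

yes


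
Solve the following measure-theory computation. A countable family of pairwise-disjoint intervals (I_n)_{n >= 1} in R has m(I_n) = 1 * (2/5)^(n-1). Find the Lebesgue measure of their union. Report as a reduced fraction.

By countable additivity of the Lebesgue measure on pairwise disjoint measurable sets,
  m(union_{n >= 1} I_n) = sum_{n >= 1} m(I_n) = sum_{n >= 1} a * r^(n-1),
  with a = 1 and r = 2/5.
Since 0 < r = 2/5 < 1, the geometric series converges:
  sum_{n >= 1} a * r^(n-1) = a / (1 - r).
  = 1 / (1 - 2/5)
  = 1 / (3/5)
  = 5/3.

5/3


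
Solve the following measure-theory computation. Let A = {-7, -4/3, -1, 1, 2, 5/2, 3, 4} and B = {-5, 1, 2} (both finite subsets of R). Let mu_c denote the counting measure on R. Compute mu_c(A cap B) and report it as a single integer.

Counting measure on a finite set equals cardinality. mu_c(A cap B) = |A cap B| (elements appearing in both).
Enumerating the elements of A that also lie in B gives 2 element(s).
So mu_c(A cap B) = 2.

2


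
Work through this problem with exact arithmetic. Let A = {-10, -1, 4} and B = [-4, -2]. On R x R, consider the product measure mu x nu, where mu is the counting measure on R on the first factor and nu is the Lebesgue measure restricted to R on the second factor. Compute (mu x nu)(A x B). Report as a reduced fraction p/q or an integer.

For a measurable rectangle A x B, the product measure satisfies
  (mu x nu)(A x B) = mu(A) * nu(B).
  mu(A) = 3.
  nu(B) = 2.
  (mu x nu)(A x B) = 3 * 2 = 6.

6


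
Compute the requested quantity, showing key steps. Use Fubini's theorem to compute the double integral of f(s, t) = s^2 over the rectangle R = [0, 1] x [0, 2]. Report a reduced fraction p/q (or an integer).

f(s, t) is a tensor product of a function of s and a function of t, and both factors are bounded continuous (hence Lebesgue integrable) on the rectangle, so Fubini's theorem applies:
  integral_R f d(m x m) = (integral_a1^b1 s^2 ds) * (integral_a2^b2 1 dt).
Inner integral in s: integral_{0}^{1} s^2 ds = (1^3 - 0^3)/3
  = 1/3.
Inner integral in t: integral_{0}^{2} 1 dt = (2^1 - 0^1)/1
  = 2.
Product: (1/3) * (2) = 2/3.

2/3


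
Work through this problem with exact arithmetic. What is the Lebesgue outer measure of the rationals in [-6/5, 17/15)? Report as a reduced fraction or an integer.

Q cap [-6/5, 17/15) is countable; list its elements as q_1, q_2, ... . Fix eps > 0 and cover the k-th point by an interval of length eps * 2^(-k). The cover has total length eps * sum_{k>=1} 2^(-k) = eps, so by definition of outer measure m*(Q cap [-6/5, 17/15)) <= eps. Since eps was arbitrary and m* >= 0, the outer measure is 0.

0


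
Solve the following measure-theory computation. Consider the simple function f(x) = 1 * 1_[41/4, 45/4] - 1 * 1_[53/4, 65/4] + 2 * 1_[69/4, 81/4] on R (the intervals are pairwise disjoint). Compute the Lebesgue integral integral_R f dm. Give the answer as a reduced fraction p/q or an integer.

For a simple function f = sum_i c_i * 1_{A_i} with disjoint A_i,
  integral f dm = sum_i c_i * m(A_i).
Lengths of the A_i:
  m(A_1) = 45/4 - 41/4 = 1.
  m(A_2) = 65/4 - 53/4 = 3.
  m(A_3) = 81/4 - 69/4 = 3.
Contributions c_i * m(A_i):
  (1) * (1) = 1.
  (-1) * (3) = -3.
  (2) * (3) = 6.
Total: 1 - 3 + 6 = 4.

4


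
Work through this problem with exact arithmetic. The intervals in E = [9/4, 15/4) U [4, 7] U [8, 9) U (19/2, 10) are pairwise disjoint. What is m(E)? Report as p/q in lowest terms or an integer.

For pairwise disjoint intervals, m(union_i I_i) = sum_i m(I_i),
and m is invariant under swapping open/closed endpoints (single points have measure 0).
So m(E) = sum_i (b_i - a_i).
  I_1 has length 15/4 - 9/4 = 3/2.
  I_2 has length 7 - 4 = 3.
  I_3 has length 9 - 8 = 1.
  I_4 has length 10 - 19/2 = 1/2.
Summing:
  m(E) = 3/2 + 3 + 1 + 1/2 = 6.

6


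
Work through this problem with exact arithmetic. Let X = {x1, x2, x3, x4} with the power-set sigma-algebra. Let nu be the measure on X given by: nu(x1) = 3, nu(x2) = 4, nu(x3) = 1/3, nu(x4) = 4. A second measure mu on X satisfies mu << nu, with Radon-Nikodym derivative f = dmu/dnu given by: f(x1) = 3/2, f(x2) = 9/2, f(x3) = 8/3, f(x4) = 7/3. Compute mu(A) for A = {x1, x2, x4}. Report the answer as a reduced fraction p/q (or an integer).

By the defining property of the Radon-Nikodym derivative, for every measurable set A,
  mu(A) = integral_A f dnu.
Since nu is a discrete measure concentrated on the atoms of X, the integral over A reduces to the sum
  mu(A) = sum_{x in A} f(x) * nu({x}).
Computing each term:
  x1: f(x1) * nu(x1) = 3/2 * 3 = 9/2.
  x2: f(x2) * nu(x2) = 9/2 * 4 = 18.
  x4: f(x4) * nu(x4) = 7/3 * 4 = 28/3.
Summing: mu(A) = 9/2 + 18 + 28/3 = 191/6.

191/6


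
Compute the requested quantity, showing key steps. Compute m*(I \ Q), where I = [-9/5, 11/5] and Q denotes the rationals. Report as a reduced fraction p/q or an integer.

The interval I = [-9/5, 11/5] has m(I) = 11/5 - (-9/5) = 4 (endpoints are measure-zero, so open/closed/half-open agree). Write I = (I cap Q) u (I \ Q). The rationals in I are countable, so m*(I cap Q) = 0 (cover each rational by intervals whose total length is arbitrarily small). By countable subadditivity m*(I) <= m*(I cap Q) + m*(I \ Q), hence m*(I \ Q) >= m(I) = 4. The reverse inequality m*(I \ Q) <= m*(I) = 4 is trivial since (I \ Q) is a subset of I. Therefore m*(I \ Q) = 4.

4


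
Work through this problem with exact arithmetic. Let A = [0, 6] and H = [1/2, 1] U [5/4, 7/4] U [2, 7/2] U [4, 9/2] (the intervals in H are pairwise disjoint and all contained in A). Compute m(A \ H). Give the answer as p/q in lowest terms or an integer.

The ambient interval has length m(A) = 6 - 0 = 6.
Since the holes are disjoint and sit inside A, by finite additivity
  m(H) = sum_i (b_i - a_i), and m(A \ H) = m(A) - m(H).
Computing the hole measures:
  m(H_1) = 1 - 1/2 = 1/2.
  m(H_2) = 7/4 - 5/4 = 1/2.
  m(H_3) = 7/2 - 2 = 3/2.
  m(H_4) = 9/2 - 4 = 1/2.
Summed: m(H) = 1/2 + 1/2 + 3/2 + 1/2 = 3.
So m(A \ H) = 6 - 3 = 3.

3


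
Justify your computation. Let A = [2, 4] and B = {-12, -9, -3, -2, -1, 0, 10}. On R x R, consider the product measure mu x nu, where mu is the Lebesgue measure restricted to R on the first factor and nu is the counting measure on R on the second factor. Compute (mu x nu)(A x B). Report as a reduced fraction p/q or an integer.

For a measurable rectangle A x B, the product measure satisfies
  (mu x nu)(A x B) = mu(A) * nu(B).
  mu(A) = 2.
  nu(B) = 7.
  (mu x nu)(A x B) = 2 * 7 = 14.

14


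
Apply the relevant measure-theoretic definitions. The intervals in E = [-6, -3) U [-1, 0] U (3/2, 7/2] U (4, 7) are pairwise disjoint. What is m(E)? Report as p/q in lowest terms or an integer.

For pairwise disjoint intervals, m(union_i I_i) = sum_i m(I_i),
and m is invariant under swapping open/closed endpoints (single points have measure 0).
So m(E) = sum_i (b_i - a_i).
  I_1 has length -3 - (-6) = 3.
  I_2 has length 0 - (-1) = 1.
  I_3 has length 7/2 - 3/2 = 2.
  I_4 has length 7 - 4 = 3.
Summing:
  m(E) = 3 + 1 + 2 + 3 = 9.

9


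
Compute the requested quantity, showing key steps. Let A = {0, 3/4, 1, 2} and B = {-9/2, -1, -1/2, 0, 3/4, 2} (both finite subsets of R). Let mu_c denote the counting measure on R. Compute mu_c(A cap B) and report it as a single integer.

Counting measure on a finite set equals cardinality. mu_c(A cap B) = |A cap B| (elements appearing in both).
Enumerating the elements of A that also lie in B gives 3 element(s).
So mu_c(A cap B) = 3.

3


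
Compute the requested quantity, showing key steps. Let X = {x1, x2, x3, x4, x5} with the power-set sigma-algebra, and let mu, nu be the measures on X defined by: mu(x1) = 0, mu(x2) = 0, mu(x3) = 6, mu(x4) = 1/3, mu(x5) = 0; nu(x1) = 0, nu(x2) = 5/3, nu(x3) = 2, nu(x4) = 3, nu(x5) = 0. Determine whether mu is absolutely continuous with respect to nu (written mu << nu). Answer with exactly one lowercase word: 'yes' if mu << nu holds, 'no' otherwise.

mu << nu means: every nu-null measurable set is also mu-null; equivalently, for every atom x, if nu({x}) = 0 then mu({x}) = 0.
Checking each atom:
  x1: nu = 0, mu = 0 -> consistent with mu << nu.
  x2: nu = 5/3 > 0 -> no constraint.
  x3: nu = 2 > 0 -> no constraint.
  x4: nu = 3 > 0 -> no constraint.
  x5: nu = 0, mu = 0 -> consistent with mu << nu.
No atom violates the condition. Therefore mu << nu.

yes


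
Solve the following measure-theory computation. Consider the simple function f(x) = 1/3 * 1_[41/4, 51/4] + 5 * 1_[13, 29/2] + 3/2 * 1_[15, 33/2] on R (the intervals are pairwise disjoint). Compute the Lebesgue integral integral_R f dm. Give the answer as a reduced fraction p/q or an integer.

For a simple function f = sum_i c_i * 1_{A_i} with disjoint A_i,
  integral f dm = sum_i c_i * m(A_i).
Lengths of the A_i:
  m(A_1) = 51/4 - 41/4 = 5/2.
  m(A_2) = 29/2 - 13 = 3/2.
  m(A_3) = 33/2 - 15 = 3/2.
Contributions c_i * m(A_i):
  (1/3) * (5/2) = 5/6.
  (5) * (3/2) = 15/2.
  (3/2) * (3/2) = 9/4.
Total: 5/6 + 15/2 + 9/4 = 127/12.

127/12


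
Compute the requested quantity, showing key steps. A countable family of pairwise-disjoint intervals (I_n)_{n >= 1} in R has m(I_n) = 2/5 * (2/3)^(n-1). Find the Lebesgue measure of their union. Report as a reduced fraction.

By countable additivity of the Lebesgue measure on pairwise disjoint measurable sets,
  m(union_{n >= 1} I_n) = sum_{n >= 1} m(I_n) = sum_{n >= 1} a * r^(n-1),
  with a = 2/5 and r = 2/3.
Since 0 < r = 2/3 < 1, the geometric series converges:
  sum_{n >= 1} a * r^(n-1) = a / (1 - r).
  = 2/5 / (1 - 2/3)
  = 2/5 / (1/3)
  = 6/5.

6/5


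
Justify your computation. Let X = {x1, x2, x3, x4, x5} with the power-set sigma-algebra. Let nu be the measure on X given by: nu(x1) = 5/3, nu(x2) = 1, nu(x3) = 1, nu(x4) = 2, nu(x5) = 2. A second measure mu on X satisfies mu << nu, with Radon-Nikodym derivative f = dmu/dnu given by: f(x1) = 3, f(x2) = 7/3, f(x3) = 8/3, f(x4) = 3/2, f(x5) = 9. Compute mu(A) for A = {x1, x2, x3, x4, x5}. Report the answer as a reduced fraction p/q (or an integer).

By the defining property of the Radon-Nikodym derivative, for every measurable set A,
  mu(A) = integral_A f dnu.
Since nu is a discrete measure concentrated on the atoms of X, the integral over A reduces to the sum
  mu(A) = sum_{x in A} f(x) * nu({x}).
Computing each term:
  x1: f(x1) * nu(x1) = 3 * 5/3 = 5.
  x2: f(x2) * nu(x2) = 7/3 * 1 = 7/3.
  x3: f(x3) * nu(x3) = 8/3 * 1 = 8/3.
  x4: f(x4) * nu(x4) = 3/2 * 2 = 3.
  x5: f(x5) * nu(x5) = 9 * 2 = 18.
Summing: mu(A) = 5 + 7/3 + 8/3 + 3 + 18 = 31.

31


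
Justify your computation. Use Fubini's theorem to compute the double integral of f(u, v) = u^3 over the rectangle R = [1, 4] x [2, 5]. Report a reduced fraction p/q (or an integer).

f(u, v) is a tensor product of a function of u and a function of v, and both factors are bounded continuous (hence Lebesgue integrable) on the rectangle, so Fubini's theorem applies:
  integral_R f d(m x m) = (integral_a1^b1 u^3 du) * (integral_a2^b2 1 dv).
Inner integral in u: integral_{1}^{4} u^3 du = (4^4 - 1^4)/4
  = 255/4.
Inner integral in v: integral_{2}^{5} 1 dv = (5^1 - 2^1)/1
  = 3.
Product: (255/4) * (3) = 765/4.

765/4


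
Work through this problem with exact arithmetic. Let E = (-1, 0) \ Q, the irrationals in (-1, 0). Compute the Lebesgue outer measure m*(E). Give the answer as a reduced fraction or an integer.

The interval I = (-1, 0) has m(I) = 0 - (-1) = 1 (endpoints are measure-zero, so open/closed/half-open agree). Write I = (I cap Q) u (I \ Q). The rationals in I are countable, so m*(I cap Q) = 0 (cover each rational by intervals whose total length is arbitrarily small). By countable subadditivity m*(I) <= m*(I cap Q) + m*(I \ Q), hence m*(I \ Q) >= m(I) = 1. The reverse inequality m*(I \ Q) <= m*(I) = 1 is trivial since (I \ Q) is a subset of I. Therefore m*(I \ Q) = 1.

1


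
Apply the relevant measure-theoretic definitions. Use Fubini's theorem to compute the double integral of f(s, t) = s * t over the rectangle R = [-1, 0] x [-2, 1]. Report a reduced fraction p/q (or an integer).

f(s, t) is a tensor product of a function of s and a function of t, and both factors are bounded continuous (hence Lebesgue integrable) on the rectangle, so Fubini's theorem applies:
  integral_R f d(m x m) = (integral_a1^b1 s ds) * (integral_a2^b2 t dt).
Inner integral in s: integral_{-1}^{0} s ds = (0^2 - (-1)^2)/2
  = -1/2.
Inner integral in t: integral_{-2}^{1} t dt = (1^2 - (-2)^2)/2
  = -3/2.
Product: (-1/2) * (-3/2) = 3/4.

3/4


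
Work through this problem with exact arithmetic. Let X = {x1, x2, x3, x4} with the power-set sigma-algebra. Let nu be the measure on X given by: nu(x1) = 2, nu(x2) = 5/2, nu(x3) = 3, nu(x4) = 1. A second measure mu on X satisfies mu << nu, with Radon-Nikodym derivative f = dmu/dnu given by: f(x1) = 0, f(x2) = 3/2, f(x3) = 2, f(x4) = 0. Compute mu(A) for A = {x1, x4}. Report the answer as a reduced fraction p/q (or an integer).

By the defining property of the Radon-Nikodym derivative, for every measurable set A,
  mu(A) = integral_A f dnu.
Since nu is a discrete measure concentrated on the atoms of X, the integral over A reduces to the sum
  mu(A) = sum_{x in A} f(x) * nu({x}).
Computing each term:
  x1: f(x1) * nu(x1) = 0 * 2 = 0.
  x4: f(x4) * nu(x4) = 0 * 1 = 0.
Summing: mu(A) = 0 + 0 = 0.

0


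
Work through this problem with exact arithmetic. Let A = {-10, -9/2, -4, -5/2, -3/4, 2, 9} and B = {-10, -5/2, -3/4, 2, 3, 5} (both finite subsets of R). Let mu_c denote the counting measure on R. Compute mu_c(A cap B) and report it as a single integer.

Counting measure on a finite set equals cardinality. mu_c(A cap B) = |A cap B| (elements appearing in both).
Enumerating the elements of A that also lie in B gives 4 element(s).
So mu_c(A cap B) = 4.

4


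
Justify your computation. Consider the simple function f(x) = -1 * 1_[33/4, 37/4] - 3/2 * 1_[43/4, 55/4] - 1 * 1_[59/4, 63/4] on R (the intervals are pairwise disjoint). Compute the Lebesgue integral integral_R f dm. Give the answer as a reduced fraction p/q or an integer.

For a simple function f = sum_i c_i * 1_{A_i} with disjoint A_i,
  integral f dm = sum_i c_i * m(A_i).
Lengths of the A_i:
  m(A_1) = 37/4 - 33/4 = 1.
  m(A_2) = 55/4 - 43/4 = 3.
  m(A_3) = 63/4 - 59/4 = 1.
Contributions c_i * m(A_i):
  (-1) * (1) = -1.
  (-3/2) * (3) = -9/2.
  (-1) * (1) = -1.
Total: -1 - 9/2 - 1 = -13/2.

-13/2


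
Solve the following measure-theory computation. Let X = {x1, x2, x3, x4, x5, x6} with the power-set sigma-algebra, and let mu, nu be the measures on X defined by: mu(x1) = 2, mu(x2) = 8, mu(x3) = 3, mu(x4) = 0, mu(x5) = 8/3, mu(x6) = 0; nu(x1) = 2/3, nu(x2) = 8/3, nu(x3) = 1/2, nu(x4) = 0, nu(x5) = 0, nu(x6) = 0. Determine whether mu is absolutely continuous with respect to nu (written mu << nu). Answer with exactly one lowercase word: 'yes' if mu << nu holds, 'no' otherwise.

mu << nu means: every nu-null measurable set is also mu-null; equivalently, for every atom x, if nu({x}) = 0 then mu({x}) = 0.
Checking each atom:
  x1: nu = 2/3 > 0 -> no constraint.
  x2: nu = 8/3 > 0 -> no constraint.
  x3: nu = 1/2 > 0 -> no constraint.
  x4: nu = 0, mu = 0 -> consistent with mu << nu.
  x5: nu = 0, mu = 8/3 > 0 -> violates mu << nu.
  x6: nu = 0, mu = 0 -> consistent with mu << nu.
The atom(s) x5 violate the condition (nu = 0 but mu > 0). Therefore mu is NOT absolutely continuous w.r.t. nu.

no


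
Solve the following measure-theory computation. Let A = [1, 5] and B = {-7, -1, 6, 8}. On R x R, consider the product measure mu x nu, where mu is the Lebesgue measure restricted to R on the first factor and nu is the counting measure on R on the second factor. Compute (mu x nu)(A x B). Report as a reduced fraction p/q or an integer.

For a measurable rectangle A x B, the product measure satisfies
  (mu x nu)(A x B) = mu(A) * nu(B).
  mu(A) = 4.
  nu(B) = 4.
  (mu x nu)(A x B) = 4 * 4 = 16.

16


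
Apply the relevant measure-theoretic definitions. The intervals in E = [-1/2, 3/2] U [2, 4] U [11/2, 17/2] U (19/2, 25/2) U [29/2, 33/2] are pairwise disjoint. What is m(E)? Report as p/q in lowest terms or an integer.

For pairwise disjoint intervals, m(union_i I_i) = sum_i m(I_i),
and m is invariant under swapping open/closed endpoints (single points have measure 0).
So m(E) = sum_i (b_i - a_i).
  I_1 has length 3/2 - (-1/2) = 2.
  I_2 has length 4 - 2 = 2.
  I_3 has length 17/2 - 11/2 = 3.
  I_4 has length 25/2 - 19/2 = 3.
  I_5 has length 33/2 - 29/2 = 2.
Summing:
  m(E) = 2 + 2 + 3 + 3 + 2 = 12.

12


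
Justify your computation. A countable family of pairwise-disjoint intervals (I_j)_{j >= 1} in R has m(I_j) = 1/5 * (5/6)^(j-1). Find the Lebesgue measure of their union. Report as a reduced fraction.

By countable additivity of the Lebesgue measure on pairwise disjoint measurable sets,
  m(union_{j >= 1} I_j) = sum_{j >= 1} m(I_j) = sum_{j >= 1} a * r^(j-1),
  with a = 1/5 and r = 5/6.
Since 0 < r = 5/6 < 1, the geometric series converges:
  sum_{j >= 1} a * r^(j-1) = a / (1 - r).
  = 1/5 / (1 - 5/6)
  = 1/5 / (1/6)
  = 6/5.

6/5


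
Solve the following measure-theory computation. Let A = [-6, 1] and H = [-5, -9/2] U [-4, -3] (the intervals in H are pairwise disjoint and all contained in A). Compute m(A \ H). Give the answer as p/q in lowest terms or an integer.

The ambient interval has length m(A) = 1 - (-6) = 7.
Since the holes are disjoint and sit inside A, by finite additivity
  m(H) = sum_i (b_i - a_i), and m(A \ H) = m(A) - m(H).
Computing the hole measures:
  m(H_1) = -9/2 - (-5) = 1/2.
  m(H_2) = -3 - (-4) = 1.
Summed: m(H) = 1/2 + 1 = 3/2.
So m(A \ H) = 7 - 3/2 = 11/2.

11/2


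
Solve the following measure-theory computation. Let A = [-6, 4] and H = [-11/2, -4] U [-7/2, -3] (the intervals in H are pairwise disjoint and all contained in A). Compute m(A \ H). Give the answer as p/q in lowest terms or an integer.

The ambient interval has length m(A) = 4 - (-6) = 10.
Since the holes are disjoint and sit inside A, by finite additivity
  m(H) = sum_i (b_i - a_i), and m(A \ H) = m(A) - m(H).
Computing the hole measures:
  m(H_1) = -4 - (-11/2) = 3/2.
  m(H_2) = -3 - (-7/2) = 1/2.
Summed: m(H) = 3/2 + 1/2 = 2.
So m(A \ H) = 10 - 2 = 8.

8


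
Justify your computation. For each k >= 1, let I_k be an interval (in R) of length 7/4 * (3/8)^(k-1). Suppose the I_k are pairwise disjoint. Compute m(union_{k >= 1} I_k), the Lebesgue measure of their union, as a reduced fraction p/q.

By countable additivity of the Lebesgue measure on pairwise disjoint measurable sets,
  m(union_{k >= 1} I_k) = sum_{k >= 1} m(I_k) = sum_{k >= 1} a * r^(k-1),
  with a = 7/4 and r = 3/8.
Since 0 < r = 3/8 < 1, the geometric series converges:
  sum_{k >= 1} a * r^(k-1) = a / (1 - r).
  = 7/4 / (1 - 3/8)
  = 7/4 / (5/8)
  = 14/5.

14/5


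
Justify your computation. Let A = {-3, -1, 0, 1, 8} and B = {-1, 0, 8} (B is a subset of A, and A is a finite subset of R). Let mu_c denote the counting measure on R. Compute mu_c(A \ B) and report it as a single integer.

Counting measure assigns mu_c(E) = |E| (number of elements) when E is finite. For B subset A, A \ B is the set of elements of A not in B, so |A \ B| = |A| - |B|.
|A| = 5, |B| = 3, so mu_c(A \ B) = 5 - 3 = 2.

2


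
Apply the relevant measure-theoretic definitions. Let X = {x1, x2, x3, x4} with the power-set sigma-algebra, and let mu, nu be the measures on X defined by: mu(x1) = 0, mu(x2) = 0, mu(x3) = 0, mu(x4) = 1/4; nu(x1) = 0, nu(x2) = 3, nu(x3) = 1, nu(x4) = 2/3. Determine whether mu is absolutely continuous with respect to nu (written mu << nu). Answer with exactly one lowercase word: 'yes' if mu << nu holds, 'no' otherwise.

mu << nu means: every nu-null measurable set is also mu-null; equivalently, for every atom x, if nu({x}) = 0 then mu({x}) = 0.
Checking each atom:
  x1: nu = 0, mu = 0 -> consistent with mu << nu.
  x2: nu = 3 > 0 -> no constraint.
  x3: nu = 1 > 0 -> no constraint.
  x4: nu = 2/3 > 0 -> no constraint.
No atom violates the condition. Therefore mu << nu.

yes


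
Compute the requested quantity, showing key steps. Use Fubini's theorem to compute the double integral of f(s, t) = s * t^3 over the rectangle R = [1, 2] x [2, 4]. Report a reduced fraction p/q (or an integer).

f(s, t) is a tensor product of a function of s and a function of t, and both factors are bounded continuous (hence Lebesgue integrable) on the rectangle, so Fubini's theorem applies:
  integral_R f d(m x m) = (integral_a1^b1 s ds) * (integral_a2^b2 t^3 dt).
Inner integral in s: integral_{1}^{2} s ds = (2^2 - 1^2)/2
  = 3/2.
Inner integral in t: integral_{2}^{4} t^3 dt = (4^4 - 2^4)/4
  = 60.
Product: (3/2) * (60) = 90.

90


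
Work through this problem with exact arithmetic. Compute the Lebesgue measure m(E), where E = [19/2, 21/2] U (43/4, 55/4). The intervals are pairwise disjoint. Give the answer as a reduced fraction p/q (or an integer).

For pairwise disjoint intervals, m(union_i I_i) = sum_i m(I_i),
and m is invariant under swapping open/closed endpoints (single points have measure 0).
So m(E) = sum_i (b_i - a_i).
  I_1 has length 21/2 - 19/2 = 1.
  I_2 has length 55/4 - 43/4 = 3.
Summing:
  m(E) = 1 + 3 = 4.

4


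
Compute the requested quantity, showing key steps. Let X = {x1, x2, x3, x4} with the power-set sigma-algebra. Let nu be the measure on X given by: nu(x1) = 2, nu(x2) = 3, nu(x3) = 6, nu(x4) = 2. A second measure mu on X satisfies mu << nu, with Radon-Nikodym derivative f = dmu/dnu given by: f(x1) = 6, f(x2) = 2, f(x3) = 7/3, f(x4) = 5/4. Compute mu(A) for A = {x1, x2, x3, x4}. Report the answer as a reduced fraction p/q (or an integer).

By the defining property of the Radon-Nikodym derivative, for every measurable set A,
  mu(A) = integral_A f dnu.
Since nu is a discrete measure concentrated on the atoms of X, the integral over A reduces to the sum
  mu(A) = sum_{x in A} f(x) * nu({x}).
Computing each term:
  x1: f(x1) * nu(x1) = 6 * 2 = 12.
  x2: f(x2) * nu(x2) = 2 * 3 = 6.
  x3: f(x3) * nu(x3) = 7/3 * 6 = 14.
  x4: f(x4) * nu(x4) = 5/4 * 2 = 5/2.
Summing: mu(A) = 12 + 6 + 14 + 5/2 = 69/2.

69/2


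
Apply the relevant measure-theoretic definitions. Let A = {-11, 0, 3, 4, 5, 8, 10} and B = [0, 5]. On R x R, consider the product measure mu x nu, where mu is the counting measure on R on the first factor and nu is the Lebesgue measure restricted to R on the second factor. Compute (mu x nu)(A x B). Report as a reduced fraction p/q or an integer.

For a measurable rectangle A x B, the product measure satisfies
  (mu x nu)(A x B) = mu(A) * nu(B).
  mu(A) = 7.
  nu(B) = 5.
  (mu x nu)(A x B) = 7 * 5 = 35.

35


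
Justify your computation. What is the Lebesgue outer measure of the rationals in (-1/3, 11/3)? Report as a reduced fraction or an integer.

Q cap (-1/3, 11/3) is countable; list its elements as q_1, q_2, ... . Fix eps > 0 and cover the k-th point by an interval of length eps * 2^(-k). The cover has total length eps * sum_{k>=1} 2^(-k) = eps, so by definition of outer measure m*(Q cap (-1/3, 11/3)) <= eps. Since eps was arbitrary and m* >= 0, the outer measure is 0.

0


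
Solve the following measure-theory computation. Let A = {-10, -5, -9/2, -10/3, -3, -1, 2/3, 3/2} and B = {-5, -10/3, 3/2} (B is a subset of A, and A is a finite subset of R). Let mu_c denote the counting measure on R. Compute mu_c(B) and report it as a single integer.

Counting measure assigns mu_c(E) = |E| (number of elements) when E is finite.
B has 3 element(s), so mu_c(B) = 3.

3
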